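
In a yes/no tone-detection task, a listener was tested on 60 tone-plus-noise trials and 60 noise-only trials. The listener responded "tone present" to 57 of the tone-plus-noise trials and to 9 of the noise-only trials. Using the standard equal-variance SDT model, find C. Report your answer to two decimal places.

H = 57/60 = 0.9500
FA = 9/60 = 0.1500
z(0.9500) = 1.645, z(0.1500) = -1.036
c = −½·[z(H) + z(FA)] = −0.5 × (1.645 + (-1.036)) = -0.3045

C = -0.30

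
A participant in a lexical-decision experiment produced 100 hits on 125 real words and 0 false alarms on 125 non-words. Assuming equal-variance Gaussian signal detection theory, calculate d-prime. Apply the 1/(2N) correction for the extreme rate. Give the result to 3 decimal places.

d-prime = 3.494

The false-alarm rate is 0/125 = 0, so apply the 1/(2N) correction: FA → 1/(2·125) = 0.00400.
z(H) = z(0.80000) = 0.8416
z(FA) = z(0.00400) = -2.6521
d' = 0.8416 − (-2.6521) = 3.4937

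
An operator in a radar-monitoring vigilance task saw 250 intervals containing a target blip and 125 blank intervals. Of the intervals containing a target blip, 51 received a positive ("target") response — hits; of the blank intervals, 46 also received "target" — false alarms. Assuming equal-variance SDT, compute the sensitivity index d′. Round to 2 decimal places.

d′ = -0.49

H = 51/250 = 0.2040
FA = 46/125 = 0.3680
z(H) = -0.827
z(FA) = -0.337
d' = z(H) − z(FA) = -0.827 − (-0.337) = -0.490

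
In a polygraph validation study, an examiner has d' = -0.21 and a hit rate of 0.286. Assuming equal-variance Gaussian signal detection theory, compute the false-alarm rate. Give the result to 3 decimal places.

z(hit rate) = z(0.286) = -0.5651
z(FA) = z(H) − d' = -0.5651 − (-0.21) = -0.3551
false-alarm rate = Φ(-0.3551) = 0.3613

false-alarm rate = 0.361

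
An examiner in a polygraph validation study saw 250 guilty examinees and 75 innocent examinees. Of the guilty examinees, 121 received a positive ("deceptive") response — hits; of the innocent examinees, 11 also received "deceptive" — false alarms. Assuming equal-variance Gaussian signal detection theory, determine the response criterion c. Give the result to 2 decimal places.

c = 0.55

H = 121/250 = 0.4840
FA = 11/75 = 0.1467
z(H) = -0.0401
z(FA) = -1.0507
c = −½·[z(H) + z(FA)] = −0.5 × (-0.0401 + (-1.0507)) = 0.5454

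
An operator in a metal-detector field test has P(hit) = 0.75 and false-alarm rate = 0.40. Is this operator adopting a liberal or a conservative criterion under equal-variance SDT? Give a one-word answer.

liberal

z(H) = 0.674, z(FA) = -0.253
c = −½·(z(H) + z(FA)) = -0.2105
c < 0 → liberal criterion (biased toward responding “yes”).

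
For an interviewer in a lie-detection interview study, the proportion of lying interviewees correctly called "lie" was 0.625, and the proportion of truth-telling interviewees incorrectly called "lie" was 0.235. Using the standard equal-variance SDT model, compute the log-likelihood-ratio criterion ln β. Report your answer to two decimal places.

ln β = 0.21

z(H) = z(0.625) = 0.319
z(FA) = z(0.235) = -0.722
ln β = −½·[z(H)² − z(FA)²] = −0.5 × (0.102 − 0.521) = 0.2095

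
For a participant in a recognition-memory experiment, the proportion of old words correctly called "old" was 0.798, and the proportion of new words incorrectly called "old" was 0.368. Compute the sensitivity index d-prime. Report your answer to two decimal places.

d-prime = 1.17

z(H) = z(0.798) = 0.834
z(FA) = z(0.368) = -0.337
d' = z(H) − z(FA) = 0.834 − (-0.337) = 1.171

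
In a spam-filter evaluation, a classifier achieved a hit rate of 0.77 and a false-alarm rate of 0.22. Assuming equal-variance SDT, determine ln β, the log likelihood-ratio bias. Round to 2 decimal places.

z(H) = z(0.77) = 0.739
z(FA) = z(0.22) = -0.772
ln β = −½·[z(H)² − z(FA)²] = −0.5 × (0.546 − 0.596) = 0.025

ln β = 0.03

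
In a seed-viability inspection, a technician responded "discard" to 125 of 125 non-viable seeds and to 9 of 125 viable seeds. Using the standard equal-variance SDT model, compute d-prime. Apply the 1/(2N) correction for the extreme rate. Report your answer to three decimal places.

The hit rate is 125/125 = 1, so apply the 1/(2N) correction: H → 1 − 1/(2·125) = 0.99600.
z(H) = z(0.99600) = 2.6521
z(FA) = z(0.07200) = -1.4611
d' = 2.6521 − (-1.4611) = 4.1132

d-prime = 4.113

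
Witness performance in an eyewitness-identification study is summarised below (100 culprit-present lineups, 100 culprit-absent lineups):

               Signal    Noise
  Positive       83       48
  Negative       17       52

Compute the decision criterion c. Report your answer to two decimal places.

c = -0.45

H = 83/100 = 0.8300
FA = 48/100 = 0.4800
z(H) = z(0.8300) = 0.954
z(FA) = z(0.4800) = -0.050
c = −½·[z(H) + z(FA)] = −0.5 × (0.954 + (-0.050)) = -0.452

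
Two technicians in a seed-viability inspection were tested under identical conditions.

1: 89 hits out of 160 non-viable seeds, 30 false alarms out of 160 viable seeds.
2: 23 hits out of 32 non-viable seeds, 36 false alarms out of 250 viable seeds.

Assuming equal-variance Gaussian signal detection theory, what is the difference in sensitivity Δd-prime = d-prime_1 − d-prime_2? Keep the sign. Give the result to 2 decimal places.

1: z(0.5563) = 0.142, z(0.1875) = -0.887, d' = 1.029
2: z(0.7188) = 0.579, z(0.1440) = -1.063, d' = 1.642
Δd' = d'_1 − d'_2 = 1.029 − 1.642 = -0.613
2 has the higher sensitivity.

Δd-prime = -0.61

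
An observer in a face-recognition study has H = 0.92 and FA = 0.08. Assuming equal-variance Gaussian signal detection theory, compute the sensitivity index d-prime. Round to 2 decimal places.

z(0.92) = 1.4051, z(0.08) = -1.4051
d' = z(H) − z(FA) = 1.4051 − (-1.4051) = 2.8102

d-prime = 2.81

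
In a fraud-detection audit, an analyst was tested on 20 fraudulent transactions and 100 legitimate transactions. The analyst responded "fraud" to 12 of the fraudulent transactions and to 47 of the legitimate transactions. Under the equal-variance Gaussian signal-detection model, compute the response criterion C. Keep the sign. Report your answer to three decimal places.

H = 12/20 = 0.6000
FA = 47/100 = 0.4700
z(H) = z(0.6000) = 0.2533
z(FA) = z(0.4700) = -0.0753
c = −½·[z(H) + z(FA)] = −0.5 × (0.2533 + (-0.0753)) = -0.0890
c < 0: the analyst has a liberal response bias.

C = -0.089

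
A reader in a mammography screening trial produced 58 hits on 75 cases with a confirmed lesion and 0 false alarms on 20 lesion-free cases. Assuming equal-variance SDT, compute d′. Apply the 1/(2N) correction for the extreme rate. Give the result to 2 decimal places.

d′ = 2.71

The false-alarm rate is 0/20 = 0, so apply the 1/(2N) correction: FA → 1/(2·20) = 0.02500.
z(H) = z(0.77333) = 0.750
z(FA) = z(0.02500) = -1.960
d' = 0.750 − (-1.960) = 2.710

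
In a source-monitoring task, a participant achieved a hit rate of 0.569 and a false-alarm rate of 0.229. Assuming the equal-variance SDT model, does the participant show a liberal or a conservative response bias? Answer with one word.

conservative

z(H) = 0.174, z(FA) = -0.742
c = −½·(z(H) + z(FA)) = 0.284
c > 0 → conservative criterion (biased toward responding “no”).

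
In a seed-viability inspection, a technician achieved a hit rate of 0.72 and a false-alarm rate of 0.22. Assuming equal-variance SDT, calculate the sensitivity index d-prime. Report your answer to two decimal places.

z(H) = z(0.72) = 0.5828
z(FA) = z(0.22) = -0.7722
d' = z(H) − z(FA) = 0.5828 − (-0.7722) = 1.3550

d-prime = 1.36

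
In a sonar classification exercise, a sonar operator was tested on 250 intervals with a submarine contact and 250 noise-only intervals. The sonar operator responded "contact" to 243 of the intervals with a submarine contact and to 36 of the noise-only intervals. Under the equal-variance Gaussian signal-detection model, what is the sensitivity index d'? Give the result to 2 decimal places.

d' = 2.97

H = 243/250 = 0.9720
FA = 36/250 = 0.1440
z(H) = z(0.9720) = 1.911
z(FA) = z(0.1440) = -1.063
d' = z(H) − z(FA) = 1.911 − (-1.063) = 2.974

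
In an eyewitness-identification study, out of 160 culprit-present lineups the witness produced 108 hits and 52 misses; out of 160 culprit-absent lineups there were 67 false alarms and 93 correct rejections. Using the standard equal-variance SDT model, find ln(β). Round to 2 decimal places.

H = 108/160 = 0.6750
FA = 67/160 = 0.4188
z(0.6750) = 0.454, z(0.4188) = -0.205
ln β = −½·[z(H)² − z(FA)²] = −0.5 × (0.206 − 0.042) = -0.082

ln β = -0.08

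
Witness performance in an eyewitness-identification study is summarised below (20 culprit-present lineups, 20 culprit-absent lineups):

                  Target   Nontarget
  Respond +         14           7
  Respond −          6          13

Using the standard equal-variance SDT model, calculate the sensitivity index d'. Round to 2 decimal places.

d' = 0.91

H = 14/20 = 0.7000
FA = 7/20 = 0.3500
Φ⁻¹(0.7000) = 0.5244, Φ⁻¹(0.3500) = -0.3853
d' = z(H) − z(FA) = 0.5244 − (-0.3853) = 0.9097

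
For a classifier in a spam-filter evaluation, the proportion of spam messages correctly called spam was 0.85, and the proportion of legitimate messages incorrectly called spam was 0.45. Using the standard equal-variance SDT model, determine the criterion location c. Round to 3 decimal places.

c = -0.455

Φ⁻¹(H) = 1.0364
Φ⁻¹(FA) = -0.1257
c = −½·[z(H) + z(FA)] = −0.5 × (1.0364 + (-0.1257)) = -0.45535
c < 0: the classifier has a liberal response bias.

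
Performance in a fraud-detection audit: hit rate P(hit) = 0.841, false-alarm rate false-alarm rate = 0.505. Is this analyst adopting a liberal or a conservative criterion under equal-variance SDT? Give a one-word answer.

z(H) = 0.999, z(FA) = 0.013
c = −½·(z(H) + z(FA)) = -0.506
c < 0 → liberal criterion (biased toward responding “yes”).

liberal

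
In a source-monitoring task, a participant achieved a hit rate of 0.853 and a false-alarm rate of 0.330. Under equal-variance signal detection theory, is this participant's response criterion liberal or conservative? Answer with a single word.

z(H) = 1.049, z(FA) = -0.440
c = −½·(z(H) + z(FA)) = -0.3045
c < 0 → liberal criterion (biased toward responding “yes”).

liberal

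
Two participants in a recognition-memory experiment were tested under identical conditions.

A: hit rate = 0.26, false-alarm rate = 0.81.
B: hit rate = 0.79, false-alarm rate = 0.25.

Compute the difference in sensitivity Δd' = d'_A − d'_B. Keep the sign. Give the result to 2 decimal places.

Δd' = -3.00

A: z(0.26) = -0.643, z(0.81) = 0.878, d' = -1.521
B: z(0.79) = 0.806, z(0.25) = -0.674, d' = 1.480
Δd' = d'_A − d'_B = -1.521 − 1.480 = -3.001
B has the higher sensitivity.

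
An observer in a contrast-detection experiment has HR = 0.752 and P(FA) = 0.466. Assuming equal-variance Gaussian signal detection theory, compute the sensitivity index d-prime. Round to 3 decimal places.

d-prime = 0.766

z(H) = 0.6808
z(FA) = -0.0853
d' = z(H) − z(FA) = 0.6808 − (-0.0853) = 0.7661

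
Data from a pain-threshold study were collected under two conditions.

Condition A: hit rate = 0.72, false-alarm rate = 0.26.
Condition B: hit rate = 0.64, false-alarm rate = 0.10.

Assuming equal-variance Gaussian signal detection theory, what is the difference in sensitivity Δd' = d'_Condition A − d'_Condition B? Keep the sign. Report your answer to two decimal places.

Δd' = -0.41

Condition A: z(0.72) = 0.583, z(0.26) = -0.643, d' = 1.226
Condition B: z(0.64) = 0.358, z(0.10) = -1.282, d' = 1.640
Δd' = d'_Condition A − d'_Condition B = 1.226 − 1.640 = -0.414
Condition B has the higher sensitivity.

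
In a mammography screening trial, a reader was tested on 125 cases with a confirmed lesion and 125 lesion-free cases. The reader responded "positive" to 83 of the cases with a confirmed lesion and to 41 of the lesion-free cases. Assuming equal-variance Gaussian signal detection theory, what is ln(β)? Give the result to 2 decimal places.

ln β = 0.01

H = 83/125 = 0.6640
FA = 41/125 = 0.3280
Φ⁻¹(H) = Φ⁻¹(0.6640) = 0.423
Φ⁻¹(FA) = Φ⁻¹(0.3280) = -0.445
ln β = −½·[z(H)² − z(FA)²] = −0.5 × (0.179 − 0.198) = 0.0095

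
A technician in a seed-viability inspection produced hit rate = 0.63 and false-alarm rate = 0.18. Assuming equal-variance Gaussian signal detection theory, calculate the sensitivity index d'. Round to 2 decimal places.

z(H) = z(0.63) = 0.332
z(FA) = z(0.18) = -0.915
d' = z(H) − z(FA) = 0.332 − (-0.915) = 1.247

d' = 1.25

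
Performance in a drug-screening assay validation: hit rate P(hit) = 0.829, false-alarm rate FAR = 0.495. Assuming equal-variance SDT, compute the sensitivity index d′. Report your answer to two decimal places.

d′ = 0.96

Φ⁻¹(H) = 0.950
Φ⁻¹(FA) = -0.013
d' = z(H) − z(FA) = 0.950 − (-0.013) = 0.963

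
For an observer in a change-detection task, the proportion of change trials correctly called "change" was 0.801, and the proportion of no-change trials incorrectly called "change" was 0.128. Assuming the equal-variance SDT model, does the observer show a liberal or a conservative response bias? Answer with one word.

z(H) = 0.845, z(FA) = -1.136
c = −½·(z(H) + z(FA)) = 0.1455
c > 0 → conservative criterion (biased toward responding “no”).

conservative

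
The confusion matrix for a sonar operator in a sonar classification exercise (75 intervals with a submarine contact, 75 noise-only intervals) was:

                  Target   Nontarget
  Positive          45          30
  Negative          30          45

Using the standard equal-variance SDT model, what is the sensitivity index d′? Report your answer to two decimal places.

H = 45/75 = 0.6000
FA = 30/75 = 0.4000
z(H) = 0.2533
z(FA) = -0.2533
d' = z(H) − z(FA) = 0.2533 − (-0.2533) = 0.5066

d′ = 0.51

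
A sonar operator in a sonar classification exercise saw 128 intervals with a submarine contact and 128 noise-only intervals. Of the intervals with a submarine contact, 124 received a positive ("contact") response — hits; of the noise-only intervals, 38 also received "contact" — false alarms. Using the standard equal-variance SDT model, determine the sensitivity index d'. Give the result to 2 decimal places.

H = 124/128 = 0.9688
FA = 38/128 = 0.2969
Φ⁻¹(0.9688) = 1.8634, Φ⁻¹(0.2969) = -0.5333
d' = z(H) − z(FA) = 1.8634 − (-0.5333) = 2.3967

d' = 2.40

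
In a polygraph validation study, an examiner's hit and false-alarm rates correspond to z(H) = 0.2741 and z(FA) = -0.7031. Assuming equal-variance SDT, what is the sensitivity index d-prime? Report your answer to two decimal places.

d-prime = 0.98

d' = z(H) − z(FA) = 0.2741 − (-0.7031) = 0.9772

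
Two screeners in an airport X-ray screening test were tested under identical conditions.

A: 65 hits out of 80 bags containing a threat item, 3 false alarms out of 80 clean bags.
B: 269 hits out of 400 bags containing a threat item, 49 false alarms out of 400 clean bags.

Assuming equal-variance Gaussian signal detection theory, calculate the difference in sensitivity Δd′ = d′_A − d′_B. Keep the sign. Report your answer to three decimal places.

A: z(0.8125) = 0.8871, z(0.0375) = -1.7805, d' = 2.6676
B: z(0.6725) = 0.4468, z(0.1225) = -1.1626, d' = 1.6094
Δd' = d'_A − d'_B = 2.6676 − 1.6094 = 1.0582
A has the higher sensitivity.

Δd′ = 1.058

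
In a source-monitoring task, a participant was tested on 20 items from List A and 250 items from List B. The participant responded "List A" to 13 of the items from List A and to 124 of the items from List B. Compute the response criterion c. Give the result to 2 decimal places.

c = -0.19

H = 13/20 = 0.6500
FA = 124/250 = 0.4960
z(0.6500) = 0.3853, z(0.4960) = -0.0100
c = −½·[z(H) + z(FA)] = −0.5 × (0.3853 + (-0.0100)) = -0.18765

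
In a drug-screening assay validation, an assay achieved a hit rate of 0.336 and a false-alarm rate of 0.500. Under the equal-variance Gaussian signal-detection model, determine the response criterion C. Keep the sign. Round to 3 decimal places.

z(H) = -0.4234
z(FA) = 0.0000
c = −½·[z(H) + z(FA)] = −0.5 × (-0.4234 + 0.0000) = 0.2117

C = 0.212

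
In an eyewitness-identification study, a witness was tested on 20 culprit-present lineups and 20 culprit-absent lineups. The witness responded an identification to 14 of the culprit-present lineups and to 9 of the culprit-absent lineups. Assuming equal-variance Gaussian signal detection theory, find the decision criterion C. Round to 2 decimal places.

H = 14/20 = 0.7000
FA = 9/20 = 0.4500
z(0.7000) = 0.524, z(0.4500) = -0.126
c = −½·[z(H) + z(FA)] = −0.5 × (0.524 + (-0.126)) = -0.199

C = -0.20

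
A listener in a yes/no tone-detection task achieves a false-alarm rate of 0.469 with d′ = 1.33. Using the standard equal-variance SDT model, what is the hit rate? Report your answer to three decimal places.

z(false-alarm rate) = z(0.469) = -0.0778
z(H) = z(FA) + d' = -0.0778 + 1.33 = 1.2522
hit rate = Φ(1.2522) = 0.8948

hit rate = 0.895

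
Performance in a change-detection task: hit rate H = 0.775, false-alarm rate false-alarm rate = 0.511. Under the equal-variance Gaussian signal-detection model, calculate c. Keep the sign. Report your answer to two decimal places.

z(H) = 0.755
z(FA) = 0.028
c = −½·[z(H) + z(FA)] = −0.5 × (0.755 + 0.028) = -0.3915

c = -0.39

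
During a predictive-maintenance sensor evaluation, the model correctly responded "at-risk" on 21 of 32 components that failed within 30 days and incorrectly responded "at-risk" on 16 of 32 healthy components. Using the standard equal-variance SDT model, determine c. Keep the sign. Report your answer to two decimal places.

c = -0.20

H = 21/32 = 0.6562
FA = 16/32 = 0.5000
z(0.6562) = 0.4021, z(0.5000) = 0.0000
c = −½·[z(H) + z(FA)] = −0.5 × (0.4021 + 0.0000) = -0.20105
c < 0: the model has a liberal response bias.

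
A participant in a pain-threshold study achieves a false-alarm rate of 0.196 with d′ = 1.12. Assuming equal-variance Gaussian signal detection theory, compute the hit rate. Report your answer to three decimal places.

hit rate = 0.604

z(false-alarm rate) = z(0.196) = -0.8560
z(H) = z(FA) + d' = -0.8560 + 1.12 = 0.2640
hit rate = Φ(0.2640) = 0.6041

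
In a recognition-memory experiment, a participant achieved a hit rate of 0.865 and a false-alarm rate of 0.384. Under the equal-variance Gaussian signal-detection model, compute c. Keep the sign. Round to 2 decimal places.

c = -0.40

z(0.865) = 1.1031, z(0.384) = -0.2950
c = −½·[z(H) + z(FA)] = −0.5 × (1.1031 + (-0.2950)) = -0.40405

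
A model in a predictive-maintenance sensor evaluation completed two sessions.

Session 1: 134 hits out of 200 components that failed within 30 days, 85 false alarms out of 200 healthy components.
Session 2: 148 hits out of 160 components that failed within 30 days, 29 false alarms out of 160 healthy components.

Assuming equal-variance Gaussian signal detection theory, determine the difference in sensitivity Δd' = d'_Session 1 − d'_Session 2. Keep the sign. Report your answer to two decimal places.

Δd' = -1.72

Session 1: z(0.6700) = 0.440, z(0.4250) = -0.189, d' = 0.629
Session 2: z(0.9250) = 1.440, z(0.1812) = -0.911, d' = 2.351
Δd' = d'_Session 1 − d'_Session 2 = 0.629 − 2.351 = -1.722
Session 2 has the higher sensitivity.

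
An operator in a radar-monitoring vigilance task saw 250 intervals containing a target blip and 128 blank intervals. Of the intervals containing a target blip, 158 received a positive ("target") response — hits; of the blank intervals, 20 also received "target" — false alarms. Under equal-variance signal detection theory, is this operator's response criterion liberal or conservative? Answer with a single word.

conservative

z(H) = 0.337, z(FA) = -1.010
c = −½·(z(H) + z(FA)) = 0.3365
c > 0 → conservative criterion (biased toward responding “no”).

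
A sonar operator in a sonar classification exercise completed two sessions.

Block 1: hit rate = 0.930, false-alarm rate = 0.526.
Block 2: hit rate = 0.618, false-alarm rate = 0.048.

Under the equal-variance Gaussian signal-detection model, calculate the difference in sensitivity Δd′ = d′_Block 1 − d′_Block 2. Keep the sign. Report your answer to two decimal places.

Δd′ = -0.55

Block 1: z(0.930) = 1.476, z(0.526) = 0.065, d' = 1.411
Block 2: z(0.618) = 0.300, z(0.048) = -1.665, d' = 1.965
Δd' = d'_Block 1 − d'_Block 2 = 1.411 − 1.965 = -0.554
Block 2 has the higher sensitivity.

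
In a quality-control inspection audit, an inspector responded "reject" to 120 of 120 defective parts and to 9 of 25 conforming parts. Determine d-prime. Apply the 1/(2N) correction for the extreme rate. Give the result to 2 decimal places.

d-prime = 3.00

The hit rate is 120/120 = 1, so apply the 1/(2N) correction: H → 1 − 1/(2·120) = 0.99583.
z(H) = z(0.99583) = 2.638
z(FA) = z(0.36000) = -0.358
d' = 2.638 − (-0.358) = 2.996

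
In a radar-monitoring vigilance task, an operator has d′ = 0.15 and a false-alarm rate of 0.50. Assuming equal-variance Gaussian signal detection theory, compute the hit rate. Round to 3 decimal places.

z(false-alarm rate) = z(0.50) = 0.0000
z(H) = z(FA) + d' = 0.0000 + 0.15 = 0.1500
hit rate = Φ(0.1500) = 0.5596

hit rate = 0.560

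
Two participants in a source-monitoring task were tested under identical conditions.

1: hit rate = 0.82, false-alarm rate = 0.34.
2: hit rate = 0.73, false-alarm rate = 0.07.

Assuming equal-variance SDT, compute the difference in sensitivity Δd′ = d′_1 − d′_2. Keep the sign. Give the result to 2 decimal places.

Δd′ = -0.76

1: z(0.82) = 0.915, z(0.34) = -0.412, d' = 1.327
2: z(0.73) = 0.613, z(0.07) = -1.476, d' = 2.089
Δd' = d'_1 − d'_2 = 1.327 − 2.089 = -0.762
2 has the higher sensitivity.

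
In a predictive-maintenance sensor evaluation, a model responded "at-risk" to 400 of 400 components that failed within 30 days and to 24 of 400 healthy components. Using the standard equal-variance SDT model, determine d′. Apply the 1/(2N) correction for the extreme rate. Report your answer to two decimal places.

The hit rate is 400/400 = 1, so apply the 1/(2N) correction: H → 1 − 1/(2·400) = 0.99875.
z(H) = z(0.99875) = 3.023
z(FA) = z(0.06000) = -1.555
d' = 3.023 − (-1.555) = 4.578

d′ = 4.58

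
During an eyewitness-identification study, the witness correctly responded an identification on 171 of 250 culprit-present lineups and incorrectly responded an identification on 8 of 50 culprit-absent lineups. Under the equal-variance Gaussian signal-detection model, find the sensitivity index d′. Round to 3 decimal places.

H = 171/250 = 0.6840
FA = 8/50 = 0.1600
z(H) = z(0.6840) = 0.4789
z(FA) = z(0.1600) = -0.9945
d' = z(H) − z(FA) = 0.4789 − (-0.9945) = 1.4734

d′ = 1.473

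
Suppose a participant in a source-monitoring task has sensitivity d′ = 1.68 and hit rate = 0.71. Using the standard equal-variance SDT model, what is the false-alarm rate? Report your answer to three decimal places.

z(hit rate) = z(0.71) = 0.5534
z(FA) = z(H) − d' = 0.5534 − 1.68 = -1.1266
false-alarm rate = Φ(-1.1266) = 0.1300

false-alarm rate = 0.130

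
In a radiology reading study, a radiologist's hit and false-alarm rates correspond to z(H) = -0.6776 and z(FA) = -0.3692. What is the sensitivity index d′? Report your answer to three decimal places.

d' = z(H) − z(FA) = -0.6776 − (-0.3692) = -0.3084

d′ = -0.308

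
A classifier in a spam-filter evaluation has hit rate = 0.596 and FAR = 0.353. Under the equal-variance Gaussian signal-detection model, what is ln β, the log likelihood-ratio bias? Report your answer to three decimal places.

ln β = 0.042

z(0.596) = 0.2430, z(0.353) = -0.3772
ln β = −½·[z(H)² − z(FA)²] = −0.5 × (0.0590 − 0.1423) = 0.04165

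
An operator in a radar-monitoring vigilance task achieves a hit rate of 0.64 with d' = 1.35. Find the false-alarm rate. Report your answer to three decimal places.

z(hit rate) = z(0.64) = 0.3585
z(FA) = z(H) − d' = 0.3585 − 1.35 = -0.9915
false-alarm rate = Φ(-0.9915) = 0.1607

false-alarm rate = 0.161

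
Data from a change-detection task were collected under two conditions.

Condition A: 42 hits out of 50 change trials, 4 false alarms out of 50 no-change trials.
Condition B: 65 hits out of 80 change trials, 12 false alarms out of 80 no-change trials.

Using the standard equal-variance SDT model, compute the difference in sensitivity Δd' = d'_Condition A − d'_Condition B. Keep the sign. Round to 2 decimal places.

Δd' = 0.48

Condition A: z(0.8400) = 0.994, z(0.0800) = -1.405, d' = 2.399
Condition B: z(0.8125) = 0.887, z(0.1500) = -1.036, d' = 1.923
Δd' = d'_Condition A − d'_Condition B = 2.399 − 1.923 = 0.476
Condition A has the higher sensitivity.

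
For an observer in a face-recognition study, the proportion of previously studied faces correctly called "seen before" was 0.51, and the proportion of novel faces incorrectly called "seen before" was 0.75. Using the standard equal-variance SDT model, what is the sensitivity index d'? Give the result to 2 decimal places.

z(0.51) = 0.025, z(0.75) = 0.674
d' = z(H) − z(FA) = 0.025 − 0.674 = -0.649

d' = -0.65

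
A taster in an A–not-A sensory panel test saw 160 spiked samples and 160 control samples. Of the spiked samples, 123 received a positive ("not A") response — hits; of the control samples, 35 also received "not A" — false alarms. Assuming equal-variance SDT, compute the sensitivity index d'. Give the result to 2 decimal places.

H = 123/160 = 0.7688
FA = 35/160 = 0.2188
z(H) = 0.7349
z(FA) = -0.7763
d' = z(H) − z(FA) = 0.7349 − (-0.7763) = 1.5112

d' = 1.51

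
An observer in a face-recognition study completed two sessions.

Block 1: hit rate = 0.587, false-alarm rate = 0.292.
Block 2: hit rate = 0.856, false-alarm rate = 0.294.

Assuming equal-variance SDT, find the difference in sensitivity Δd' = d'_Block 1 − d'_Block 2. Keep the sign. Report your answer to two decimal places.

Δd' = -0.84

Block 1: z(0.587) = 0.220, z(0.292) = -0.548, d' = 0.768
Block 2: z(0.856) = 1.063, z(0.294) = -0.542, d' = 1.605
Δd' = d'_Block 1 − d'_Block 2 = 0.768 − 1.605 = -0.837
Block 2 has the higher sensitivity.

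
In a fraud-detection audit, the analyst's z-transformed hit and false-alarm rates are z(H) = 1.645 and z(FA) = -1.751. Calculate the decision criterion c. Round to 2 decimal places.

c = 0.05

c = −½·[z(H) + z(FA)] = −½·(1.645 + (-1.751)) = 0.053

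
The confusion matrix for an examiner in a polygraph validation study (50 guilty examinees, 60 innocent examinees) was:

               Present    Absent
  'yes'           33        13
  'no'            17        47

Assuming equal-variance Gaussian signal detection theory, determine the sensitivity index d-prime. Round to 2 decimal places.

d-prime = 1.20

H = 33/50 = 0.6600
FA = 13/60 = 0.2167
Φ⁻¹(0.6600) = 0.412, Φ⁻¹(0.2167) = -0.783
d' = z(H) − z(FA) = 0.412 − (-0.783) = 1.195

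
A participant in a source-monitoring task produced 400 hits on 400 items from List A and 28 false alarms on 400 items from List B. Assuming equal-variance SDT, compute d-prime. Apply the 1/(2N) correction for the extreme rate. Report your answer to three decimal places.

The hit rate is 400/400 = 1, so apply the 1/(2N) correction: H → 1 − 1/(2·400) = 0.99875.
z(H) = z(0.99875) = 3.0233
z(FA) = z(0.07000) = -1.4758
d' = 3.0233 − (-1.4758) = 4.4991

d-prime = 4.499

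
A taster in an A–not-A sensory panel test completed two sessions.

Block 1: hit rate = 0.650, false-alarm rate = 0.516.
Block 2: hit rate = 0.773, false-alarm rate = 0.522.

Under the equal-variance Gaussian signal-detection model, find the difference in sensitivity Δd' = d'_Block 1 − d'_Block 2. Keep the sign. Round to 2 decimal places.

Block 1: z(0.650) = 0.385, z(0.516) = 0.040, d' = 0.345
Block 2: z(0.773) = 0.749, z(0.522) = 0.055, d' = 0.694
Δd' = d'_Block 1 − d'_Block 2 = 0.345 − 0.694 = -0.349
Block 2 has the higher sensitivity.

Δd' = -0.35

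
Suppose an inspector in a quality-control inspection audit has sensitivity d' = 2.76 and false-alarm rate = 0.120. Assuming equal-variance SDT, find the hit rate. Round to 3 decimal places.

hit rate = 0.944

z(false-alarm rate) = z(0.120) = -1.1750
z(H) = z(FA) + d' = -1.1750 + 2.76 = 1.5850
hit rate = Φ(1.5850) = 0.9435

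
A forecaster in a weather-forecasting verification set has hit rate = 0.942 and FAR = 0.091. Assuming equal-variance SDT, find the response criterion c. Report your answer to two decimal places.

Φ⁻¹(H) = 1.5718
Φ⁻¹(FA) = -1.3346
c = −½·[z(H) + z(FA)] = −0.5 × (1.5718 + (-1.3346)) = -0.1186
c < 0: the forecaster has a liberal response bias.

c = -0.12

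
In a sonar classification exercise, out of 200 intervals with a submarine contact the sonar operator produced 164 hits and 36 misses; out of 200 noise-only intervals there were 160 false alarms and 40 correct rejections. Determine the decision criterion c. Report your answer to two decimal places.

H = 164/200 = 0.8200
FA = 160/200 = 0.8000
z(H) = z(0.8200) = 0.9154
z(FA) = z(0.8000) = 0.8416
c = −½·[z(H) + z(FA)] = −0.5 × (0.9154 + 0.8416) = -0.8785

c = -0.88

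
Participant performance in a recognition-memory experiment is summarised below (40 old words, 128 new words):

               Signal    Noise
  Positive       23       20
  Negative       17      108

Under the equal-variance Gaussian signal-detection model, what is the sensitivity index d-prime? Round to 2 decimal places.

d-prime = 1.20

H = 23/40 = 0.5750
FA = 20/128 = 0.1562
z(0.5750) = 0.189, z(0.1562) = -1.010
d' = z(H) − z(FA) = 0.189 − (-1.010) = 1.199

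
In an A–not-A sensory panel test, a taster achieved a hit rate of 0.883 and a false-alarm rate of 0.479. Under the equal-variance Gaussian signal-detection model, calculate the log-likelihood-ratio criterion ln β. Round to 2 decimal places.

ln β = -0.71

Φ⁻¹(H) = Φ⁻¹(0.883) = 1.190
Φ⁻¹(FA) = Φ⁻¹(0.479) = -0.053
ln β = −½·[z(H)² − z(FA)²] = −0.5 × (1.416 − 0.003) = -0.7065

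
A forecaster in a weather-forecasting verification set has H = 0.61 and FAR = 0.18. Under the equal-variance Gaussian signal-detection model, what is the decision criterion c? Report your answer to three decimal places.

z(H) = 0.2793
z(FA) = -0.9154
c = −½·[z(H) + z(FA)] = −0.5 × (0.2793 + (-0.9154)) = 0.31805
c > 0: the forecaster has a conservative response bias.

c = 0.318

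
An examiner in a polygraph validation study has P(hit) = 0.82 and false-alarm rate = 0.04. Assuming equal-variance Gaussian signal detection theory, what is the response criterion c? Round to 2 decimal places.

c = 0.42

z(H) = z(0.82) = 0.915
z(FA) = z(0.04) = -1.751
c = −½·[z(H) + z(FA)] = −0.5 × (0.915 + (-1.751)) = 0.418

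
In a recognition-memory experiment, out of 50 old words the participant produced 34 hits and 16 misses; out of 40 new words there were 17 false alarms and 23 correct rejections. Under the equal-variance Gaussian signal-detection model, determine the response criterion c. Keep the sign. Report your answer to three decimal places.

H = 34/50 = 0.6800
FA = 17/40 = 0.4250
Φ⁻¹(H) = 0.4677
Φ⁻¹(FA) = -0.1891
c = −½·[z(H) + z(FA)] = −0.5 × (0.4677 + (-0.1891)) = -0.1393
c < 0: the participant has a liberal response bias.

c = -0.139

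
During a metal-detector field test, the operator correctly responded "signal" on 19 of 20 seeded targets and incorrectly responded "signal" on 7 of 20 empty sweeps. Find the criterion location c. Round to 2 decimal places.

H = 19/20 = 0.9500
FA = 7/20 = 0.3500
z(H) = 1.6449
z(FA) = -0.3853
c = −½·[z(H) + z(FA)] = −0.5 × (1.6449 + (-0.3853)) = -0.6298

c = -0.63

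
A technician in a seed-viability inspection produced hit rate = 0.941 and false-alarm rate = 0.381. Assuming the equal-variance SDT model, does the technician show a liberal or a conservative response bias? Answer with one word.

liberal

z(H) = 1.563, z(FA) = -0.303
c = −½·(z(H) + z(FA)) = -0.630
c < 0 → liberal criterion (biased toward responding “yes”).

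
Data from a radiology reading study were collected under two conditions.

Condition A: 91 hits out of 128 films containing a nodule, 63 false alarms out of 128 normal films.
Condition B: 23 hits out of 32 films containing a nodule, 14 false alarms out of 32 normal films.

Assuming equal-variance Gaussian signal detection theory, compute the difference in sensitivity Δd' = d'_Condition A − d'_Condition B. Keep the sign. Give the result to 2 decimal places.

Δd' = -0.16

Condition A: z(0.7109) = 0.556, z(0.4922) = -0.020, d' = 0.576
Condition B: z(0.7188) = 0.579, z(0.4375) = -0.157, d' = 0.736
Δd' = d'_Condition A − d'_Condition B = 0.576 − 0.736 = -0.160
Condition B has the higher sensitivity.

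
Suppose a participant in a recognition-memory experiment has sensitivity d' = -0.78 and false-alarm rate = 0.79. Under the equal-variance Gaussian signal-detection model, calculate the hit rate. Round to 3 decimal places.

hit rate = 0.511

z(false-alarm rate) = z(0.79) = 0.8064
z(H) = z(FA) + d' = 0.8064 + (-0.78) = 0.0264
hit rate = Φ(0.0264) = 0.5105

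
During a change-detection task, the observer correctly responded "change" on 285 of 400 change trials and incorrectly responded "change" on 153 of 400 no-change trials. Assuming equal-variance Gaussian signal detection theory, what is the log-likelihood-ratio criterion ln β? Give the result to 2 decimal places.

ln β = -0.11

H = 285/400 = 0.7125
FA = 153/400 = 0.3825
z(H) = z(0.7125) = 0.561
z(FA) = z(0.3825) = -0.299
ln β = −½·[z(H)² − z(FA)²] = −0.5 × (0.315 − 0.089) = -0.113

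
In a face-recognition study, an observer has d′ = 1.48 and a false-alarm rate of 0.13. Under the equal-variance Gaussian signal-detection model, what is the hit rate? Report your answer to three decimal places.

hit rate = 0.638

z(false-alarm rate) = z(0.13) = -1.1264
z(H) = z(FA) + d' = -1.1264 + 1.48 = 0.3536
hit rate = Φ(0.3536) = 0.6382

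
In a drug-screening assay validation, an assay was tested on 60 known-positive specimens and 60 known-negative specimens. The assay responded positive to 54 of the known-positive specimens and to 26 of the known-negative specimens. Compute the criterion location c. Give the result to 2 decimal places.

H = 54/60 = 0.9000
FA = 26/60 = 0.4333
Φ⁻¹(0.9000) = 1.282, Φ⁻¹(0.4333) = -0.168
c = −½·[z(H) + z(FA)] = −0.5 × (1.282 + (-0.168)) = -0.557

c = -0.56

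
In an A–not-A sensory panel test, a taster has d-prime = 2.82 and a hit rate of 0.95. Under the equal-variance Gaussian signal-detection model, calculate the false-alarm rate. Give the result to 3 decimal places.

z(hit rate) = z(0.95) = 1.6449
z(FA) = z(H) − d' = 1.6449 − 2.82 = -1.1751
false-alarm rate = Φ(-1.1751) = 0.1200

false-alarm rate = 0.120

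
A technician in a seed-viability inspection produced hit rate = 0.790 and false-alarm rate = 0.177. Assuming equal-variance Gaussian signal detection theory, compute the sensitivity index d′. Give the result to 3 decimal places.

d′ = 1.733

Φ⁻¹(H) = 0.8064
Φ⁻¹(FA) = -0.9269
d' = z(H) − z(FA) = 0.8064 − (-0.9269) = 1.7333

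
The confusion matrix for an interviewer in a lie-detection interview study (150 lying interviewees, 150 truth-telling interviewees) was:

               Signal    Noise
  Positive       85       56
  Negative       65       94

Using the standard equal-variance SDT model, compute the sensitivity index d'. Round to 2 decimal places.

d' = 0.49

H = 85/150 = 0.5667
FA = 56/150 = 0.3733
z(0.5667) = 0.168, z(0.3733) = -0.323
d' = z(H) − z(FA) = 0.168 − (-0.323) = 0.491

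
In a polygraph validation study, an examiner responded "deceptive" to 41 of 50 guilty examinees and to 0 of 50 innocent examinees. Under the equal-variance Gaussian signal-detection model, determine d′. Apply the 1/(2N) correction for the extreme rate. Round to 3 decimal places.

d′ = 3.242

The false-alarm rate is 0/50 = 0, so apply the 1/(2N) correction: FA → 1/(2·50) = 0.01000.
z(H) = z(0.82000) = 0.9154
z(FA) = z(0.01000) = -2.3263
d' = 0.9154 − (-2.3263) = 3.2417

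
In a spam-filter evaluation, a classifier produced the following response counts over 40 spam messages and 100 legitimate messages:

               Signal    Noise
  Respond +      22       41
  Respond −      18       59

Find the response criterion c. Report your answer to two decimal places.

c = 0.05

H = 22/40 = 0.5500
FA = 41/100 = 0.4100
z(H) = z(0.5500) = 0.1257
z(FA) = z(0.4100) = -0.2275
c = −½·[z(H) + z(FA)] = −0.5 × (0.1257 + (-0.2275)) = 0.0509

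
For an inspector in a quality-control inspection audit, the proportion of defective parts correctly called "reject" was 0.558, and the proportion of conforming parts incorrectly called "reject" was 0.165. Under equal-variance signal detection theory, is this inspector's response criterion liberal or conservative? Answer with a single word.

conservative

z(H) = 0.146, z(FA) = -0.974
c = −½·(z(H) + z(FA)) = 0.414
c > 0 → conservative criterion (biased toward responding “no”).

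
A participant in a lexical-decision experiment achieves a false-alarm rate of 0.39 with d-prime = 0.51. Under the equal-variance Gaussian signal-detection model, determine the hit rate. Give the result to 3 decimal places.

z(false-alarm rate) = z(0.39) = -0.2793
z(H) = z(FA) + d' = -0.2793 + 0.51 = 0.2307
hit rate = Φ(0.2307) = 0.5912

hit rate = 0.591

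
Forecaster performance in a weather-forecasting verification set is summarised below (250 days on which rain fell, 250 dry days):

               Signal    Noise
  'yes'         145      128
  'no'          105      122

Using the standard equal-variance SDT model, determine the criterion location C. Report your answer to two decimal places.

C = -0.12

H = 145/250 = 0.5800
FA = 128/250 = 0.5120
z(H) = 0.2019
z(FA) = 0.0301
c = −½·[z(H) + z(FA)] = −0.5 × (0.2019 + 0.0301) = -0.1160
c < 0: the forecaster has a liberal response bias.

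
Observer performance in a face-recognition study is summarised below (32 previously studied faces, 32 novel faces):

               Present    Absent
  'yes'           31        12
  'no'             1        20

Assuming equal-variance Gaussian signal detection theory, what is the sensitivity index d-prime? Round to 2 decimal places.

H = 31/32 = 0.9688
FA = 12/32 = 0.3750
Φ⁻¹(H) = 1.863
Φ⁻¹(FA) = -0.319
d' = z(H) − z(FA) = 1.863 − (-0.319) = 2.182

d-prime = 2.18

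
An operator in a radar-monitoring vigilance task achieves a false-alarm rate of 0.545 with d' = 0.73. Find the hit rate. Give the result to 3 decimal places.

hit rate = 0.800

z(false-alarm rate) = z(0.545) = 0.1130
z(H) = z(FA) + d' = 0.1130 + 0.73 = 0.8430
hit rate = Φ(0.8430) = 0.8004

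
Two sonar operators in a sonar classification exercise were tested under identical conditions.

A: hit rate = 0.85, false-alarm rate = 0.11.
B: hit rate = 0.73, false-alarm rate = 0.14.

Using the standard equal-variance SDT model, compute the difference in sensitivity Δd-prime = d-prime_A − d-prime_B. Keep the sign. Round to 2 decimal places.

A: z(0.85) = 1.036, z(0.11) = -1.227, d' = 2.263
B: z(0.73) = 0.613, z(0.14) = -1.080, d' = 1.693
Δd' = d'_A − d'_B = 2.263 − 1.693 = 0.570
A has the higher sensitivity.

Δd-prime = 0.57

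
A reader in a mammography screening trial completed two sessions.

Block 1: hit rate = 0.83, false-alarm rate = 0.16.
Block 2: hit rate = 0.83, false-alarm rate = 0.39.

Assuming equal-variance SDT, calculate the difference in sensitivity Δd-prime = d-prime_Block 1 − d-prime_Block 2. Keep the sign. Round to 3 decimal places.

Δd-prime = 0.715

Block 1: z(0.83) = 0.9542, z(0.16) = -0.9945, d' = 1.9487
Block 2: z(0.83) = 0.9542, z(0.39) = -0.2793, d' = 1.2335
Δd' = d'_Block 1 − d'_Block 2 = 1.9487 − 1.2335 = 0.7152
Block 1 has the higher sensitivity.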